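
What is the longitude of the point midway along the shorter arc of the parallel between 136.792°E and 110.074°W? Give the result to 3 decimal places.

166.641°W

Signed shortest Δλ from +136.792° to -110.074° is +113.134°.
Midpoint longitude = +136.792° + (+113.134°)/2 = +136.792° + 56.567° = +193.359°.
Normalise into (−180°, 180°]: -166.641°.
(The naïve average (+136.792 + -110.074)/2 = 13.359° is on the wrong side of the globe.)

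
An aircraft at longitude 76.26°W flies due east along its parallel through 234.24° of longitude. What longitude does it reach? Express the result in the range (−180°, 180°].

157.98°E

Start at -76.26°; shift +234.24° → +157.98°.
+157.98° already lies in (−180°, 180°].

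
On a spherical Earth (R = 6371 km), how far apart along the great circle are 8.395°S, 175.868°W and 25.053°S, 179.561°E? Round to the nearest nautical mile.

1034 nmi

Δλ = 179.561 − -175.868 = 355.429°; wrapped into (−180°, 180°]: -4.571°.
Δφ = -25.053 − -8.395 = -16.658°.
a = sin²(Δφ/2) + cos φ₁ · cos φ₂ · sin²(Δλ/2) = 0.022409.
c = 2·atan2(√a, √(1−a)) = 0.30052 rad → d = 6371·c ≈ 1914.62 km ≈ 1033.81 nmi.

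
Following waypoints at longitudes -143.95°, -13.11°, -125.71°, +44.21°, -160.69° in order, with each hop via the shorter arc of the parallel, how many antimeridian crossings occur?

Leg 1: -143.95° → -13.11°, shortest Δλ = 130.84° (east) — does not cross 180°.
Leg 2: -13.11° → -125.71°, shortest Δλ = -112.6° (west) — does not cross 180°.
Leg 3: -125.71° → +44.21°, shortest Δλ = 169.92° (east) — does not cross 180°.
Leg 4: +44.21° → -160.69°, shortest Δλ = 155.1° (east) — crosses 180°.
Total crossings: 1.

1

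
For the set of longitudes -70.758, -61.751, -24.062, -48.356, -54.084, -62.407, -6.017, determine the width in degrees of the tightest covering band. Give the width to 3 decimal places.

Sort the longitudes: -70.758°, -62.407°, -61.751°, -54.084°, -48.356°, -24.062°, -6.017°.
Eastward gaps between consecutive values (wrapping around): 8.351°, 0.656°, 7.667°, 5.728°, 24.294°, 18.045°, 295.259°.
Largest gap = 295.259° ⇒ minimal covering band is its complement: 360° − 295.259° = 64.741°.
Band runs from -70.758° eastward to -6.017°.

64.741°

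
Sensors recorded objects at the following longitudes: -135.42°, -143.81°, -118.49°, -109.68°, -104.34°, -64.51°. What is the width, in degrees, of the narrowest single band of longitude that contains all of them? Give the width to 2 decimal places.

Sort the longitudes: -143.81°, -135.42°, -118.49°, -109.68°, -104.34°, -64.51°.
Eastward gaps between consecutive values (wrapping around): 8.39°, 16.93°, 8.81°, 5.34°, 39.83°, 280.70°.
Largest gap = 280.70° ⇒ minimal covering band is its complement: 360° − 280.70° = 79.30°.
Band runs from -143.81° eastward to -64.51°.

79.30°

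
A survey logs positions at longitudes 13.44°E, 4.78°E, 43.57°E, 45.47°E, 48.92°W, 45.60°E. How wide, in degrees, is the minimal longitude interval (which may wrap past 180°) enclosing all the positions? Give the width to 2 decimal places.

Sort the longitudes: -48.92°, +4.78°, +13.44°, +43.57°, +45.47°, +45.60°.
Eastward gaps between consecutive values (wrapping around): 53.70°, 8.66°, 30.13°, 1.90°, 0.13°, 265.48°.
Largest gap = 265.48° ⇒ minimal covering band is its complement: 360° − 265.48° = 94.52°.
Band runs from -48.92° eastward to +45.60°.

94.52°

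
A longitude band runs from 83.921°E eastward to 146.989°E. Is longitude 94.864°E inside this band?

Yes

Band width going east from +83.921° to +146.989°: ((146.989 − 83.921) mod 360) = 63.068°.
Offset of +94.864° east of the west edge: ((94.864 − 83.921) mod 360) = 10.943°.
10.943° ≤ 63.068° ⇒ inside.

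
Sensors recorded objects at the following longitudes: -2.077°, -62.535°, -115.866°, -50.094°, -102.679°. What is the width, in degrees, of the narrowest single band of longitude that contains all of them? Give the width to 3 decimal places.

113.789°

Sort the longitudes: -115.866°, -102.679°, -62.535°, -50.094°, -2.077°.
Eastward gaps between consecutive values (wrapping around): 13.187°, 40.144°, 12.441°, 48.017°, 246.211°.
Largest gap = 246.211° ⇒ minimal covering band is its complement: 360° − 246.211° = 113.789°.
Band runs from -115.866° eastward to -2.077°.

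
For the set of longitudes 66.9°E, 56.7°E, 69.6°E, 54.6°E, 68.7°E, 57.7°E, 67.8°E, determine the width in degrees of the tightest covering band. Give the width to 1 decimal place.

15.0°

Sort the longitudes: +54.6°, +56.7°, +57.7°, +66.9°, +67.8°, +68.7°, +69.6°.
Eastward gaps between consecutive values (wrapping around): 2.1°, 1.0°, 9.2°, 0.9°, 0.9°, 0.9°, 345.0°.
Largest gap = 345.0° ⇒ minimal covering band is its complement: 360° − 345.0° = 15.0°.
Band runs from +54.6° eastward to +69.6°.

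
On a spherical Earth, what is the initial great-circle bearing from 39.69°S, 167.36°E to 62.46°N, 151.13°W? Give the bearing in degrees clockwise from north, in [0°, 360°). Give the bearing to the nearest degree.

19°

Δλ = -151.13 − 167.36 = -318.49°; wrapped into (−180°, 180°]: 41.51°.
θ = atan2( sin Δλ · cos φ₂ , cos φ₁ · sin φ₂ − sin φ₁ · cos φ₂ · cos Δλ )
  = atan2(0.30643, 0.90344) = 18.736° → normalised to [0°, 360°): 18.736°.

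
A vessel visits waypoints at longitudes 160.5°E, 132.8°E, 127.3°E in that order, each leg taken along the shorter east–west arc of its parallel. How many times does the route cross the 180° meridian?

0

Leg 1: +160.5° → +132.8°, shortest Δλ = -27.7° (west) — does not cross 180°.
Leg 2: +132.8° → +127.3°, shortest Δλ = -5.5° (west) — does not cross 180°.
Total crossings: 0.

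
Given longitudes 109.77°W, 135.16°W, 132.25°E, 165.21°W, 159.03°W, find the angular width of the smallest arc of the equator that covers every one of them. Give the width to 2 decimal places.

117.98°

Sort the longitudes: -165.21°, -159.03°, -135.16°, -109.77°, +132.25°.
Eastward gaps between consecutive values (wrapping around): 6.18°, 23.87°, 25.39°, 242.02°, 62.54°.
Largest gap = 242.02° ⇒ minimal covering band is its complement: 360° − 242.02° = 117.98°.
Band runs from +132.25° eastward to -109.77°, crossing the antimeridian.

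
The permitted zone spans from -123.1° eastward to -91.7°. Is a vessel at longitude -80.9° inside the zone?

No

Band width going east from -123.1° to -91.7°: ((-91.7 − -123.1) mod 360) = 31.4°.
Offset of -80.9° east of the west edge: ((-80.9 − -123.1) mod 360) = 42.2°.
42.2° > 31.4° ⇒ outside.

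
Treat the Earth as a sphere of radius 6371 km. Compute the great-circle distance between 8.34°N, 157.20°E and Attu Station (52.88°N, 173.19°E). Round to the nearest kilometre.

5159 km

Δλ = 173.19 − 157.20 = 15.99°.
Δφ = 52.88 − 8.34 = 44.54°.
a = sin²(Δφ/2) + cos φ₁ · cos φ₂ · sin²(Δλ/2) = 0.155171.
c = 2·atan2(√a, √(1−a)) = 0.80978 rad → d = 6371·c ≈ 5159.10 km.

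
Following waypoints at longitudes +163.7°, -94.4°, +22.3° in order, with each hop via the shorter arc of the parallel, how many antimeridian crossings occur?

1

Leg 1: +163.7° → -94.4°, shortest Δλ = 101.9° (east) — crosses 180°.
Leg 2: -94.4° → +22.3°, shortest Δλ = 116.7° (east) — does not cross 180°.
Total crossings: 1.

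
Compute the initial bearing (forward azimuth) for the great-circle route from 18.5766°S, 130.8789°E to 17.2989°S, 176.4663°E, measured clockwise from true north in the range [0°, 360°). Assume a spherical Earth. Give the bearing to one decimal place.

Δλ = 176.4663 − 130.8789 = 45.5874°.
θ = atan2( sin Δλ · cos φ₂ , cos φ₁ · sin φ₂ − sin φ₁ · cos φ₂ · cos Δλ )
  = atan2(0.68201, -0.06901) = 95.777° → normalised to [0°, 360°): 95.777°.

95.8°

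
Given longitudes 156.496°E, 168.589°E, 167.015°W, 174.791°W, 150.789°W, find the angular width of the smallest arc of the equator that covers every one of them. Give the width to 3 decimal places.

52.715°

Sort the longitudes: -174.791°, -167.015°, -150.789°, +156.496°, +168.589°.
Eastward gaps between consecutive values (wrapping around): 7.776°, 16.226°, 307.285°, 12.093°, 16.620°.
Largest gap = 307.285° ⇒ minimal covering band is its complement: 360° − 307.285° = 52.715°.
Band runs from +156.496° eastward to -150.789°, crossing the antimeridian.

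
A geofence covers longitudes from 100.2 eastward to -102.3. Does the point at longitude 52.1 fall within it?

Band width going east from +100.2° to -102.3°: ((-102.3 − 100.2) mod 360) = 157.5°.
Offset of +52.1° east of the west edge: ((52.1 − 100.2) mod 360) = 311.9°.
311.9° > 157.5° ⇒ outside.

No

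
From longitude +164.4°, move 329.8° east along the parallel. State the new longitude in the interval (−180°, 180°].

+134.2°

Start at +164.4°; shift +329.8° → +494.2°.
+494.2° lies outside (−180°, 180°]; subtract 360° → +134.2°.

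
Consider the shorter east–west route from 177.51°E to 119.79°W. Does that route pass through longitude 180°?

Yes

Naïve |-119.79 − 177.51| = 297.3° > 180°, so the shorter arc goes the other way round — across 180°.
Signed shortest Δλ = ((-119.79 − 177.51 + 180) mod 360) − 180 = 62.7°.
Going east by 62.7° from +177.51° passes through 180° before reaching -119.79°.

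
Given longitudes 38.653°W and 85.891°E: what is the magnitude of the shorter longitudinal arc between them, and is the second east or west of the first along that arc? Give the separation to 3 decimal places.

124.544° east

Raw difference: 85.891 − -38.653 = 124.544°.
Normalise into (−180°, 180°]: 124.544° stays 124.544°.
Positive ⇒ the second point lies to the east; separation 124.544°.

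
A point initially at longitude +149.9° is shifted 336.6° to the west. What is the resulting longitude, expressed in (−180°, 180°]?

Start at +149.9°; shift −336.6° → -186.7°.
-186.7° lies outside (−180°, 180°]; add 360° → +173.3°.

+173.3°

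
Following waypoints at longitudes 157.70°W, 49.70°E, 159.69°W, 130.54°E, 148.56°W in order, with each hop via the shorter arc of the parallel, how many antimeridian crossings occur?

4

Leg 1: -157.70° → +49.70°, shortest Δλ = -152.6° (west) — crosses 180°.
Leg 2: +49.70° → -159.69°, shortest Δλ = 150.61° (east) — crosses 180°.
Leg 3: -159.69° → +130.54°, shortest Δλ = -69.77° (west) — crosses 180°.
Leg 4: +130.54° → -148.56°, shortest Δλ = 80.9° (east) — crosses 180°.
Total crossings: 4.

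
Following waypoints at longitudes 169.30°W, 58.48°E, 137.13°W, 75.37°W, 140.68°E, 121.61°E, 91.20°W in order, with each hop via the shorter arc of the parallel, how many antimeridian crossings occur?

Leg 1: -169.30° → +58.48°, shortest Δλ = -132.22° (west) — crosses 180°.
Leg 2: +58.48° → -137.13°, shortest Δλ = 164.39° (east) — crosses 180°.
Leg 3: -137.13° → -75.37°, shortest Δλ = 61.76° (east) — does not cross 180°.
Leg 4: -75.37° → +140.68°, shortest Δλ = -143.95° (west) — crosses 180°.
Leg 5: +140.68° → +121.61°, shortest Δλ = -19.07° (west) — does not cross 180°.
Leg 6: +121.61° → -91.20°, shortest Δλ = 147.19° (east) — crosses 180°.
Total crossings: 4.

4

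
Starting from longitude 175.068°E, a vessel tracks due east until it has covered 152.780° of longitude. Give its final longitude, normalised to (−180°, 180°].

Start at +175.068°; shift +152.780° → +327.848°.
+327.848° lies outside (−180°, 180°]; subtract 360° → -32.152°.

32.152°W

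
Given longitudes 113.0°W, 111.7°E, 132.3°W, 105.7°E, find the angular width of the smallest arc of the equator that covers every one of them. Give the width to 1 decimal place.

141.3°

Sort the longitudes: -132.3°, -113.0°, +105.7°, +111.7°.
Eastward gaps between consecutive values (wrapping around): 19.3°, 218.7°, 6.0°, 116.0°.
Largest gap = 218.7° ⇒ minimal covering band is its complement: 360° − 218.7° = 141.3°.
Band runs from +105.7° eastward to -113.0°, crossing the antimeridian.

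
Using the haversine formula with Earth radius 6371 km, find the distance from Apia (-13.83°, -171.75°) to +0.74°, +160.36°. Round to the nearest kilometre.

Δλ = 160.36 − -171.75 = 332.11°; wrapped into (−180°, 180°]: -27.89°.
Δφ = 0.74 − -13.83 = 14.57°.
a = sin²(Δφ/2) + cos φ₁ · cos φ₂ · sin²(Δλ/2) = 0.072467.
c = 2·atan2(√a, √(1−a)) = 0.54512 rad → d = 6371·c ≈ 3472.96 km.

3473 km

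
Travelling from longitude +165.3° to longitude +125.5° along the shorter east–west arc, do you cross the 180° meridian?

Signed shortest Δλ = ((125.5 − 165.3 + 180) mod 360) − 180 = -39.8°.
Going west by 39.8° from +165.3° reaches +125.5° without touching 180°.

No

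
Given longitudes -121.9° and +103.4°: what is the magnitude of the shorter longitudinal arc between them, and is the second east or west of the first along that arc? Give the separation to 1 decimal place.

Raw difference: 103.4 − -121.9 = 225.3°.
Normalise into (−180°, 180°]: 225.3° − 360° = -134.7°.
Negative ⇒ the second point lies to the west; separation 134.7°.

134.7° west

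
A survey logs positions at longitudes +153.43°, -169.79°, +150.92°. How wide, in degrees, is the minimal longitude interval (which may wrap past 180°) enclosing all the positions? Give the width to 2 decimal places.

Sort the longitudes: -169.79°, +150.92°, +153.43°.
Eastward gaps between consecutive values (wrapping around): 320.71°, 2.51°, 36.78°.
Largest gap = 320.71° ⇒ minimal covering band is its complement: 360° − 320.71° = 39.29°.
Band runs from +150.92° eastward to -169.79°, crossing the antimeridian.

39.29°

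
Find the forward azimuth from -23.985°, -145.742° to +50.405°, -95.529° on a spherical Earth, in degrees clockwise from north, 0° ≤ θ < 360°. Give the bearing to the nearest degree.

Δλ = -95.529 − -145.742 = 50.213°.
θ = atan2( sin Δλ · cos φ₂ , cos φ₁ · sin φ₂ − sin φ₁ · cos φ₂ · cos Δλ )
  = atan2(0.48976, 0.86983) = 29.382° → normalised to [0°, 360°): 29.382°.

29°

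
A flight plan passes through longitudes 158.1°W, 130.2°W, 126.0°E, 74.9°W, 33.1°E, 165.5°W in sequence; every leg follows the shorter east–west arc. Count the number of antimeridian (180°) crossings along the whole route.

Leg 1: -158.1° → -130.2°, shortest Δλ = 27.9° (east) — does not cross 180°.
Leg 2: -130.2° → +126.0°, shortest Δλ = -103.8° (west) — crosses 180°.
Leg 3: +126.0° → -74.9°, shortest Δλ = 159.1° (east) — crosses 180°.
Leg 4: -74.9° → +33.1°, shortest Δλ = 108.0° (east) — does not cross 180°.
Leg 5: +33.1° → -165.5°, shortest Δλ = 161.4° (east) — crosses 180°.
Total crossings: 3.

3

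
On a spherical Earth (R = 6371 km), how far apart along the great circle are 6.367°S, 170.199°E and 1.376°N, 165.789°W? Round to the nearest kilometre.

2801 km

Δλ = -165.789 − 170.199 = -335.988°; wrapped into (−180°, 180°]: 24.012°.
Δφ = 1.376 − -6.367 = 7.743°.
a = sin²(Δφ/2) + cos φ₁ · cos φ₂ · sin²(Δλ/2) = 0.047549.
c = 2·atan2(√a, √(1−a)) = 0.43965 rad → d = 6371·c ≈ 2801.00 km.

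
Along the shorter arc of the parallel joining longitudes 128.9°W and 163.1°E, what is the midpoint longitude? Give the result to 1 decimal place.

Signed shortest Δλ from -128.9° to +163.1° is -68.0°.
Midpoint longitude = -128.9° + (-68.0°)/2 = -128.9° − 34.0° = -162.9°.
(The naïve average (-128.9 + +163.1)/2 = 17.1° is on the wrong side of the globe.)

162.9°W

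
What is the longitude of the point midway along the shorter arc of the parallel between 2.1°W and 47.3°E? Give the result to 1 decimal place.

22.6°E

Signed shortest Δλ from -2.1° to +47.3° is +49.4°.
Midpoint longitude = -2.1° + (+49.4°)/2 = -2.1° + 24.7° = +22.6°.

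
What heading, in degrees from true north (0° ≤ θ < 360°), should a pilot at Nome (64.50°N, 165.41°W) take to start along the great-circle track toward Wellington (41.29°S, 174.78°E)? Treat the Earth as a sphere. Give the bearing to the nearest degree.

195°

Δλ = 174.78 − -165.41 = 340.19°; wrapped into (−180°, 180°]: -19.81°.
θ = atan2( sin Δλ · cos φ₂ , cos φ₁ · sin φ₂ − sin φ₁ · cos φ₂ · cos Δλ )
  = atan2(-0.25464, -0.92213) = -164.563° → normalised to [0°, 360°): 195.437°.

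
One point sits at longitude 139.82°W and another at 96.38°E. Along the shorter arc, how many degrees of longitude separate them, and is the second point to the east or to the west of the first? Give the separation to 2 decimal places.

123.80° west

Raw difference: 96.38 − -139.82 = 236.2°.
Normalise into (−180°, 180°]: 236.2° − 360° = -123.8°.
Negative ⇒ the second point lies to the west; separation 123.80°.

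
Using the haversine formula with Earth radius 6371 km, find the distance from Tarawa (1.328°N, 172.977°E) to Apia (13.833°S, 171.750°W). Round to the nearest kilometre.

2382 km

Δλ = -171.750 − 172.977 = -344.727°; wrapped into (−180°, 180°]: 15.273°.
Δφ = -13.833 − 1.328 = -15.161°.
a = sin²(Δφ/2) + cos φ₁ · cos φ₂ · sin²(Δλ/2) = 0.034545.
c = 2·atan2(√a, √(1−a)) = 0.37390 rad → d = 6371·c ≈ 2382.12 km.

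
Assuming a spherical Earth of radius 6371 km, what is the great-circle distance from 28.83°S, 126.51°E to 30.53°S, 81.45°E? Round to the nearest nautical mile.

2337 nmi

Δλ = 81.45 − 126.51 = -45.06°.
Δφ = -30.53 − -28.83 = -1.70°.
a = sin²(Δφ/2) + cos φ₁ · cos φ₂ · sin²(Δλ/2) = 0.111008.
c = 2·atan2(√a, √(1−a)) = 0.67935 rad → d = 6371·c ≈ 4328.12 km ≈ 2337.00 nmi.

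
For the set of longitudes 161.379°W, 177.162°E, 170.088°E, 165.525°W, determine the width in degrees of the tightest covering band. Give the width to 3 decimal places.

28.533°

Sort the longitudes: -165.525°, -161.379°, +170.088°, +177.162°.
Eastward gaps between consecutive values (wrapping around): 4.146°, 331.467°, 7.074°, 17.313°.
Largest gap = 331.467° ⇒ minimal covering band is its complement: 360° − 331.467° = 28.533°.
Band runs from +170.088° eastward to -161.379°, crossing the antimeridian.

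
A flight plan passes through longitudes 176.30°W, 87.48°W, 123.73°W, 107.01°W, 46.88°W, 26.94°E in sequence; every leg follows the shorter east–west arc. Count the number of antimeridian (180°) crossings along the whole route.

0

Leg 1: -176.30° → -87.48°, shortest Δλ = 88.82° (east) — does not cross 180°.
Leg 2: -87.48° → -123.73°, shortest Δλ = -36.25° (west) — does not cross 180°.
Leg 3: -123.73° → -107.01°, shortest Δλ = 16.72° (east) — does not cross 180°.
Leg 4: -107.01° → -46.88°, shortest Δλ = 60.13° (east) — does not cross 180°.
Leg 5: -46.88° → +26.94°, shortest Δλ = 73.82° (east) — does not cross 180°.
Total crossings: 0.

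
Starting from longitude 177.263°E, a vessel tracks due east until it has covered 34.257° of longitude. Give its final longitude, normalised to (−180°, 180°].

148.480°W

Start at +177.263°; shift +34.257° → +211.520°.
+211.520° lies outside (−180°, 180°]; subtract 360° → -148.480°.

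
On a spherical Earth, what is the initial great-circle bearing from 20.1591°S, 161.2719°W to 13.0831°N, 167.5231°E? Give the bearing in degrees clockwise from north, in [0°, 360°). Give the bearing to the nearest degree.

Δλ = 167.5231 − -161.2719 = 328.7950°; wrapped into (−180°, 180°]: -31.2050°.
θ = atan2( sin Δλ · cos φ₂ , cos φ₁ · sin φ₂ − sin φ₁ · cos φ₂ · cos Δλ )
  = atan2(-0.50465, 0.49961) = -45.288° → normalised to [0°, 360°): 314.712°.

315°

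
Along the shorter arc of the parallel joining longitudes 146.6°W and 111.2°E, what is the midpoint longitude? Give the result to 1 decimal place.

Signed shortest Δλ from -146.6° to +111.2° is -102.2°.
Midpoint longitude = -146.6° + (-102.2°)/2 = -146.6° − 51.1° = -197.7°.
Normalise into (−180°, 180°]: +162.3°.
(The naïve average (-146.6 + +111.2)/2 = -17.7° is on the wrong side of the globe.)

162.3°E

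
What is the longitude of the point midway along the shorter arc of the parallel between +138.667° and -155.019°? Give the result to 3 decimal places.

Signed shortest Δλ from +138.667° to -155.019° is +66.314°.
Midpoint longitude = +138.667° + (+66.314°)/2 = +138.667° + 33.157° = +171.824°.
(The naïve average (+138.667 + -155.019)/2 = -8.176° is on the wrong side of the globe.)

+171.824°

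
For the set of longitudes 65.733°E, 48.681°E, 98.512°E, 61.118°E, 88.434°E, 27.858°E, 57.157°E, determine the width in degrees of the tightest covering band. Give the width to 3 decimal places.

70.654°

Sort the longitudes: +27.858°, +48.681°, +57.157°, +61.118°, +65.733°, +88.434°, +98.512°.
Eastward gaps between consecutive values (wrapping around): 20.823°, 8.476°, 3.961°, 4.615°, 22.701°, 10.078°, 289.346°.
Largest gap = 289.346° ⇒ minimal covering band is its complement: 360° − 289.346° = 70.654°.
Band runs from +27.858° eastward to +98.512°.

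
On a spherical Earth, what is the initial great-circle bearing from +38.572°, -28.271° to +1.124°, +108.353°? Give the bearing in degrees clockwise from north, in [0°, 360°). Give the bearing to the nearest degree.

Δλ = 108.353 − -28.271 = 136.624°.
θ = atan2( sin Δλ · cos φ₂ , cos φ₁ · sin φ₂ − sin φ₁ · cos φ₂ · cos Δλ )
  = atan2(0.68665, 0.46845) = 55.697° → normalised to [0°, 360°): 55.697°.

56°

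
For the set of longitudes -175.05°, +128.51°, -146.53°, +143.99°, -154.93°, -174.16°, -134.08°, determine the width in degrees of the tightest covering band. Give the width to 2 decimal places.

97.41°

Sort the longitudes: -175.05°, -174.16°, -154.93°, -146.53°, -134.08°, +128.51°, +143.99°.
Eastward gaps between consecutive values (wrapping around): 0.89°, 19.23°, 8.40°, 12.45°, 262.59°, 15.48°, 40.96°.
Largest gap = 262.59° ⇒ minimal covering band is its complement: 360° − 262.59° = 97.41°.
Band runs from +128.51° eastward to -134.08°, crossing the antimeridian.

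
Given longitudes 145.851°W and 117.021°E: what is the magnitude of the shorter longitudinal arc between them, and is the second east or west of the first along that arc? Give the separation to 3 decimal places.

Raw difference: 117.021 − -145.851 = 262.872°.
Normalise into (−180°, 180°]: 262.872° − 360° = -97.128°.
Negative ⇒ the second point lies to the west; separation 97.128°.

97.128° west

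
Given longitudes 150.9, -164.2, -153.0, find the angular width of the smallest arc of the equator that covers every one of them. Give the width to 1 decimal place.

Sort the longitudes: -164.2°, -153.0°, +150.9°.
Eastward gaps between consecutive values (wrapping around): 11.2°, 303.9°, 44.9°.
Largest gap = 303.9° ⇒ minimal covering band is its complement: 360° − 303.9° = 56.1°.
Band runs from +150.9° eastward to -153.0°, crossing the antimeridian.

56.1°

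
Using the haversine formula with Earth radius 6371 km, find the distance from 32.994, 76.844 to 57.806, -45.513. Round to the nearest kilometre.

Δλ = -45.513 − 76.844 = -122.357°.
Δφ = 57.806 − 32.994 = 24.812°.
a = sin²(Δφ/2) + cos φ₁ · cos φ₂ · sin²(Δλ/2) = 0.389166.
c = 2·atan2(√a, √(1−a)) = 1.34727 rad → d = 6371·c ≈ 8583.47 km.

8583 km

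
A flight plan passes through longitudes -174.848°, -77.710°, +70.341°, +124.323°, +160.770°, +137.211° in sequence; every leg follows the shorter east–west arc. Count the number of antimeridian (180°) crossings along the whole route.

Leg 1: -174.848° → -77.710°, shortest Δλ = 97.138° (east) — does not cross 180°.
Leg 2: -77.710° → +70.341°, shortest Δλ = 148.051° (east) — does not cross 180°.
Leg 3: +70.341° → +124.323°, shortest Δλ = 53.982° (east) — does not cross 180°.
Leg 4: +124.323° → +160.770°, shortest Δλ = 36.447° (east) — does not cross 180°.
Leg 5: +160.770° → +137.211°, shortest Δλ = -23.559° (west) — does not cross 180°.
Total crossings: 0.

0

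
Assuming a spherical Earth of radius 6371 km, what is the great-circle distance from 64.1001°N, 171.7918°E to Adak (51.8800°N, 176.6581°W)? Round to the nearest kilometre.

Δλ = -176.6581 − 171.7918 = -348.4499°; wrapped into (−180°, 180°]: 11.5501°.
Δφ = 51.8800 − 64.1001 = -12.2201°.
a = sin²(Δφ/2) + cos φ₁ · cos φ₂ · sin²(Δλ/2) = 0.014059.
c = 2·atan2(√a, √(1−a)) = 0.23770 rad → d = 6371·c ≈ 1514.40 km.

1514 km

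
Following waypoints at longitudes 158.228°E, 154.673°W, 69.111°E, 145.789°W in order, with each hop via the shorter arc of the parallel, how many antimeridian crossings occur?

Leg 1: +158.228° → -154.673°, shortest Δλ = 47.099° (east) — crosses 180°.
Leg 2: -154.673° → +69.111°, shortest Δλ = -136.216° (west) — crosses 180°.
Leg 3: +69.111° → -145.789°, shortest Δλ = 145.1° (east) — crosses 180°.
Total crossings: 3.

3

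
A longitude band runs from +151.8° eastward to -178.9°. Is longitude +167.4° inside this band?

Band width going east from +151.8° to -178.9°: ((-178.9 − 151.8) mod 360) = 29.3°.
Offset of +167.4° east of the west edge: ((167.4 − 151.8) mod 360) = 15.6°.
15.6° ≤ 29.3° ⇒ inside.

Yes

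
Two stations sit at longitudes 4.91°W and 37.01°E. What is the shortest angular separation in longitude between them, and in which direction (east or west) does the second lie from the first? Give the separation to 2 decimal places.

41.92° east

Raw difference: 37.01 − -4.91 = 41.92°.
Normalise into (−180°, 180°]: 41.92° stays 41.92°.
Positive ⇒ the second point lies to the east; separation 41.92°.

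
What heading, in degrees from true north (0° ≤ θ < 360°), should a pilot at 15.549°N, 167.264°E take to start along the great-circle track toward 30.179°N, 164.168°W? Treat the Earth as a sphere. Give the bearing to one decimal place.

Δλ = -164.168 − 167.264 = -331.432°; wrapped into (−180°, 180°]: 28.568°.
θ = atan2( sin Δλ · cos φ₂ , cos φ₁ · sin φ₂ − sin φ₁ · cos φ₂ · cos Δλ )
  = atan2(0.41339, 0.28079) = 55.814° → normalised to [0°, 360°): 55.814°.

55.8°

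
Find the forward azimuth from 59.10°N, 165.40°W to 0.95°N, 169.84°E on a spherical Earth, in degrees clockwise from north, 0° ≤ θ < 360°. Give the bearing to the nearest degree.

209°

Δλ = 169.84 − -165.40 = 335.24°; wrapped into (−180°, 180°]: -24.76°.
θ = atan2( sin Δλ · cos φ₂ , cos φ₁ · sin φ₂ − sin φ₁ · cos φ₂ · cos Δλ )
  = atan2(-0.41876, -0.77056) = -151.478° → normalised to [0°, 360°): 208.522°.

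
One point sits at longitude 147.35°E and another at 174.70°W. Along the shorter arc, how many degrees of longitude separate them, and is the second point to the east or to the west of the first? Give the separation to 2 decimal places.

37.95° east

Raw difference: -174.70 − 147.35 = -322.05°.
Normalise into (−180°, 180°]: -322.05° + 360° = 37.95°.
Positive ⇒ the second point lies to the east; separation 37.95°.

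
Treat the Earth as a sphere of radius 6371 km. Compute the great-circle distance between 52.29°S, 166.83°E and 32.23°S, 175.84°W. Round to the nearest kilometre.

2632 km

Δλ = -175.84 − 166.83 = -342.67°; wrapped into (−180°, 180°]: 17.33°.
Δφ = -32.23 − -52.29 = 20.06°.
a = sin²(Δφ/2) + cos φ₁ · cos φ₂ · sin²(Δλ/2) = 0.042077.
c = 2·atan2(√a, √(1−a)) = 0.41319 rad → d = 6371·c ≈ 2632.41 km.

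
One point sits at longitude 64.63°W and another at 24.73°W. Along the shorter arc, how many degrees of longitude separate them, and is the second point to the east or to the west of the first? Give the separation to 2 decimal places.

39.90° east

Raw difference: -24.73 − -64.63 = 39.9°.
Normalise into (−180°, 180°]: 39.9° stays 39.9°.
Positive ⇒ the second point lies to the east; separation 39.90°.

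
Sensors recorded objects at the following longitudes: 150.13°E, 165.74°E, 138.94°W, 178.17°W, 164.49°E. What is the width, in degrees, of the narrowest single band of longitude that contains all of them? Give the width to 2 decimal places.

Sort the longitudes: -178.17°, -138.94°, +150.13°, +164.49°, +165.74°.
Eastward gaps between consecutive values (wrapping around): 39.23°, 289.07°, 14.36°, 1.25°, 16.09°.
Largest gap = 289.07° ⇒ minimal covering band is its complement: 360° − 289.07° = 70.93°.
Band runs from +150.13° eastward to -138.94°, crossing the antimeridian.

70.93°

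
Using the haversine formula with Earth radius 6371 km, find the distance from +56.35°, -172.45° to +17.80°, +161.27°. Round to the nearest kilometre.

Δλ = 161.27 − -172.45 = 333.72°; wrapped into (−180°, 180°]: -26.28°.
Δφ = 17.80 − 56.35 = -38.55°.
a = sin²(Δφ/2) + cos φ₁ · cos φ₂ · sin²(Δλ/2) = 0.136233.
c = 2·atan2(√a, √(1−a)) = 0.75608 rad → d = 6371·c ≈ 4816.97 km.

4817 km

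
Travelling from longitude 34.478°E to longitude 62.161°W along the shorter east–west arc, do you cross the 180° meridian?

No

Signed shortest Δλ = ((-62.161 − 34.478 + 180) mod 360) − 180 = -96.639°.
Going west by 96.639° from +34.478° reaches -62.161° without touching 180°.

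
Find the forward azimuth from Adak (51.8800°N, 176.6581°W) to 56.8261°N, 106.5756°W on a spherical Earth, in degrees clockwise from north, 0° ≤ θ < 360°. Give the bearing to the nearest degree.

Δλ = -106.5756 − -176.6581 = 70.0825°.
θ = atan2( sin Δλ · cos φ₂ , cos φ₁ · sin φ₂ − sin φ₁ · cos φ₂ · cos Δλ )
  = atan2(0.51445, 0.37005) = 54.272° → normalised to [0°, 360°): 54.272°.

54°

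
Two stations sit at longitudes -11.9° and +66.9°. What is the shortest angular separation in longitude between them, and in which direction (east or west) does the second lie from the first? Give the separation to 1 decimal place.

78.8° east

Raw difference: 66.9 − -11.9 = 78.8°.
Normalise into (−180°, 180°]: 78.8° stays 78.8°.
Positive ⇒ the second point lies to the east; separation 78.8°.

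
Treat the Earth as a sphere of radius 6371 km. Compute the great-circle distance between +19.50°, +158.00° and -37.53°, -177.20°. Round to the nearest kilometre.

6852 km

Δλ = -177.20 − 158.00 = -335.20°; wrapped into (−180°, 180°]: 24.80°.
Δφ = -37.53 − 19.50 = -57.03°.
a = sin²(Δφ/2) + cos φ₁ · cos φ₂ · sin²(Δλ/2) = 0.262370.
c = 2·atan2(√a, √(1−a)) = 1.07554 rad → d = 6371·c ≈ 6852.25 km.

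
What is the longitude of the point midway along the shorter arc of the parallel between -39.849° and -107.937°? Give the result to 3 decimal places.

-73.893°

Signed shortest Δλ from -39.849° to -107.937° is -68.088°.
Midpoint longitude = -39.849° + (-68.088°)/2 = -39.849° − 34.044° = -73.893°.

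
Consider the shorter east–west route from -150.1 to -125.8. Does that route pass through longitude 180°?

No

Signed shortest Δλ = ((-125.8 − -150.1 + 180) mod 360) − 180 = 24.3°.
Going east by 24.3° from -150.1° reaches -125.8° without touching 180°.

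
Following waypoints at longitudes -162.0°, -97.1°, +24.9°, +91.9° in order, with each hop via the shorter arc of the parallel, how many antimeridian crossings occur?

Leg 1: -162.0° → -97.1°, shortest Δλ = 64.9° (east) — does not cross 180°.
Leg 2: -97.1° → +24.9°, shortest Δλ = 122.0° (east) — does not cross 180°.
Leg 3: +24.9° → +91.9°, shortest Δλ = 67.0° (east) — does not cross 180°.
Total crossings: 0.

0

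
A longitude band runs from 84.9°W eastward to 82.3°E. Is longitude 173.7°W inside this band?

Band width going east from -84.9° to +82.3°: ((82.3 − -84.9) mod 360) = 167.2°.
Offset of -173.7° east of the west edge: ((-173.7 − -84.9) mod 360) = 271.2°.
271.2° > 167.2° ⇒ outside.

No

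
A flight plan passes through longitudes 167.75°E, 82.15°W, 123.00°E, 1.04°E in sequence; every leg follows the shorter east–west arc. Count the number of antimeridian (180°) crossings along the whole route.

2

Leg 1: +167.75° → -82.15°, shortest Δλ = 110.1° (east) — crosses 180°.
Leg 2: -82.15° → +123.00°, shortest Δλ = -154.85° (west) — crosses 180°.
Leg 3: +123.00° → +1.04°, shortest Δλ = -121.96° (west) — does not cross 180°.
Total crossings: 2.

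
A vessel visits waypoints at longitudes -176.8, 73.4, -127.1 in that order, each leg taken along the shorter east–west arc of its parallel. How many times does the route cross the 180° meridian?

Leg 1: -176.8° → +73.4°, shortest Δλ = -109.8° (west) — crosses 180°.
Leg 2: +73.4° → -127.1°, shortest Δλ = 159.5° (east) — crosses 180°.
Total crossings: 2.

2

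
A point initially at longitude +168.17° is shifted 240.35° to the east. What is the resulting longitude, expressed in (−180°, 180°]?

Start at +168.17°; shift +240.35° → +408.52°.
+408.52° lies outside (−180°, 180°]; subtract 360° → +48.52°.

+48.52°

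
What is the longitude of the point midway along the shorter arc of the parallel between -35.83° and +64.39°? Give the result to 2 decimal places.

Signed shortest Δλ from -35.83° to +64.39° is +100.22°.
Midpoint longitude = -35.83° + (+100.22°)/2 = -35.83° + 50.11° = +14.28°.

+14.28°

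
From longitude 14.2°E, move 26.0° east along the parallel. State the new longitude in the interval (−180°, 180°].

Start at +14.2°; shift +26.0° → +40.2°.
+40.2° already lies in (−180°, 180°].

40.2°E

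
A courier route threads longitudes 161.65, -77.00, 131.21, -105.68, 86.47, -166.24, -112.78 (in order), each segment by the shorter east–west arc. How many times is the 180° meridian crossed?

5

Leg 1: +161.65° → -77.00°, shortest Δλ = 121.35° (east) — crosses 180°.
Leg 2: -77.00° → +131.21°, shortest Δλ = -151.79° (west) — crosses 180°.
Leg 3: +131.21° → -105.68°, shortest Δλ = 123.11° (east) — crosses 180°.
Leg 4: -105.68° → +86.47°, shortest Δλ = -167.85° (west) — crosses 180°.
Leg 5: +86.47° → -166.24°, shortest Δλ = 107.29° (east) — crosses 180°.
Leg 6: -166.24° → -112.78°, shortest Δλ = 53.46° (east) — does not cross 180°.
Total crossings: 5.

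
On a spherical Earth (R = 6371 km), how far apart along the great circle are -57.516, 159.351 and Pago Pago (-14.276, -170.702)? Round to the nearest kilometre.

5424 km

Δλ = -170.702 − 159.351 = -330.053°; wrapped into (−180°, 180°]: 29.947°.
Δφ = -14.276 − -57.516 = 43.240°.
a = sin²(Δφ/2) + cos φ₁ · cos φ₂ · sin²(Δλ/2) = 0.170500.
c = 2·atan2(√a, √(1−a)) = 0.85131 rad → d = 6371·c ≈ 5423.68 km.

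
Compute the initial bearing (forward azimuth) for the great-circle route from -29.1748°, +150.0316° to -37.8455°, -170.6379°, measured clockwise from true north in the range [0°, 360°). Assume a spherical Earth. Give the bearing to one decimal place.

Δλ = -170.6379 − 150.0316 = -320.6695°; wrapped into (−180°, 180°]: 39.3305°.
θ = atan2( sin Δλ · cos φ₂ , cos φ₁ · sin φ₂ − sin φ₁ · cos φ₂ · cos Δλ )
  = atan2(0.50049, -0.23794) = 115.428° → normalised to [0°, 360°): 115.428°.

115.4°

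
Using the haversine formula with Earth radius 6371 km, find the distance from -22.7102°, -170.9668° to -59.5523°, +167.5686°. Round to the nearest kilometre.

Δλ = 167.5686 − -170.9668 = 338.5354°; wrapped into (−180°, 180°]: -21.4646°.
Δφ = -59.5523 − -22.7102 = -36.8421°.
a = sin²(Δφ/2) + cos φ₁ · cos φ₂ · sin²(Δλ/2) = 0.116065.
c = 2·atan2(√a, √(1−a)) = 0.69529 rad → d = 6371·c ≈ 4429.68 km.

4430 km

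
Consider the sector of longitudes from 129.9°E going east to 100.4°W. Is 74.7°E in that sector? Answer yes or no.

Band width going east from +129.9° to -100.4°: ((-100.4 − 129.9) mod 360) = 129.7°.
Offset of +74.7° east of the west edge: ((74.7 − 129.9) mod 360) = 304.8°.
304.8° > 129.7° ⇒ outside.

No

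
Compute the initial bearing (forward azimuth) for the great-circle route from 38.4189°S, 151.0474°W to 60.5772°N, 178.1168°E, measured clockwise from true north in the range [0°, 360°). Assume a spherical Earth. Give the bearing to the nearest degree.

345°

Δλ = 178.1168 − -151.0474 = 329.1642°; wrapped into (−180°, 180°]: -30.8358°.
θ = atan2( sin Δλ · cos φ₂ , cos φ₁ · sin φ₂ − sin φ₁ · cos φ₂ · cos Δλ )
  = atan2(-0.25180, 0.94455) = -14.927° → normalised to [0°, 360°): 345.073°.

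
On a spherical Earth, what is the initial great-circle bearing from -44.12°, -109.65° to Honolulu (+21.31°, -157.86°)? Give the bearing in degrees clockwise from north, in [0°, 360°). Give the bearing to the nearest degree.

315°

Δλ = -157.86 − -109.65 = -48.21°.
θ = atan2( sin Δλ · cos φ₂ , cos φ₁ · sin φ₂ − sin φ₁ · cos φ₂ · cos Δλ )
  = atan2(-0.69461, 0.69309) = -45.063° → normalised to [0°, 360°): 314.937°.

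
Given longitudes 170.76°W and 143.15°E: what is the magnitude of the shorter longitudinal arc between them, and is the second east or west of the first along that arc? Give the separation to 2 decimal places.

Raw difference: 143.15 − -170.76 = 313.91°.
Normalise into (−180°, 180°]: 313.91° − 360° = -46.09°.
Negative ⇒ the second point lies to the west; separation 46.09°.

46.09° west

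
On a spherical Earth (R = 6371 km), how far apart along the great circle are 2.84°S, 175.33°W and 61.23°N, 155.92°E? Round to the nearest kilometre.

Δλ = 155.92 − -175.33 = 331.25°; wrapped into (−180°, 180°]: -28.75°.
Δφ = 61.23 − -2.84 = 64.07°.
a = sin²(Δφ/2) + cos φ₁ · cos φ₂ · sin²(Δλ/2) = 0.310993.
c = 2·atan2(√a, √(1−a)) = 1.18315 rad → d = 6371·c ≈ 7537.82 km.

7538 km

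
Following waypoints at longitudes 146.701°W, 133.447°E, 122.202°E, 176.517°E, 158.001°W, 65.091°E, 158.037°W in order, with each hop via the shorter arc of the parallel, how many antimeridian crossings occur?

4

Leg 1: -146.701° → +133.447°, shortest Δλ = -79.852° (west) — crosses 180°.
Leg 2: +133.447° → +122.202°, shortest Δλ = -11.245° (west) — does not cross 180°.
Leg 3: +122.202° → +176.517°, shortest Δλ = 54.315° (east) — does not cross 180°.
Leg 4: +176.517° → -158.001°, shortest Δλ = 25.482° (east) — crosses 180°.
Leg 5: -158.001° → +65.091°, shortest Δλ = -136.908° (west) — crosses 180°.
Leg 6: +65.091° → -158.037°, shortest Δλ = 136.872° (east) — crosses 180°.
Total crossings: 4.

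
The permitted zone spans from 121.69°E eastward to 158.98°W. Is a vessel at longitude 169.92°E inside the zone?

Band width going east from +121.69° to -158.98°: ((-158.98 − 121.69) mod 360) = 79.33°.
Offset of +169.92° east of the west edge: ((169.92 − 121.69) mod 360) = 48.23°.
48.23° ≤ 79.33° ⇒ inside.

Yes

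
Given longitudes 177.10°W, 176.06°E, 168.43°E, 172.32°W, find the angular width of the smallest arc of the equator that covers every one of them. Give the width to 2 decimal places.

Sort the longitudes: -177.10°, -172.32°, +168.43°, +176.06°.
Eastward gaps between consecutive values (wrapping around): 4.78°, 340.75°, 7.63°, 6.84°.
Largest gap = 340.75° ⇒ minimal covering band is its complement: 360° − 340.75° = 19.25°.
Band runs from +168.43° eastward to -172.32°, crossing the antimeridian.

19.25°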